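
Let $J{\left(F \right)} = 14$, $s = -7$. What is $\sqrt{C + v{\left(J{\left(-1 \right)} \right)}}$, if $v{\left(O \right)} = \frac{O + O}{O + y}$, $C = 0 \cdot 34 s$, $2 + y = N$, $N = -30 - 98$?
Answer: $\frac{i \sqrt{203}}{29} \approx 0.4913 i$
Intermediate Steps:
$N = -128$
$y = -130$ ($y = -2 - 128 = -130$)
$C = 0$ ($C = 0 \cdot 34 \left(-7\right) = 0 \left(-7\right) = 0$)
$v{\left(O \right)} = \frac{2 O}{-130 + O}$ ($v{\left(O \right)} = \frac{O + O}{O - 130} = \frac{2 O}{-130 + O}$)
$\sqrt{C + v{\left(J{\left(-1 \right)} \right)}} = \sqrt{0 + 2 \cdot 14 \frac{1}{-130 + 14}} = \sqrt{0 + 2 \cdot 14 \frac{1}{-116}} = \sqrt{0 + 2 \cdot 14 \left(- \frac{1}{116}\right)} = \sqrt{0 - \frac{7}{29}} = \sqrt{- \frac{7}{29}} = \frac{i \sqrt{203}}{29}$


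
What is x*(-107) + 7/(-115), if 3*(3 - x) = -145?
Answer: -1894991/345 ≈ -5492.7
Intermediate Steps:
x = 154/3 (x = 3 - ⅓*(-145) = 3 + 145/3 = 154/3 ≈ 51.333)
x*(-107) + 7/(-115) = (154/3)*(-107) + 7/(-115) = -16478/3 + 7*(-1/115) = -16478/3 - 7/115 = -1894991/345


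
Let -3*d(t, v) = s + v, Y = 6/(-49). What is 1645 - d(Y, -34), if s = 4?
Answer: 1635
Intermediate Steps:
Y = -6/49 (Y = 6*(-1/49) = -6/49 ≈ -0.12245)
d(t, v) = -4/3 - v/3 (d(t, v) = -(4 + v)/3 = -4/3 - v/3)
1645 - d(Y, -34) = 1645 - (-4/3 - ⅓*(-34)) = 1645 - (-4/3 + 34/3) = 1645 - 1*10 = 1645 - 10 = 1635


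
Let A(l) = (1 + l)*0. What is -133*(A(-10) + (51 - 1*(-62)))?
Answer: -15029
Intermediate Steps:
A(l) = 0
-133*(A(-10) + (51 - 1*(-62))) = -133*(0 + (51 - 1*(-62))) = -133*(0 + (51 + 62)) = -133*(0 + 113) = -133*113 = -15029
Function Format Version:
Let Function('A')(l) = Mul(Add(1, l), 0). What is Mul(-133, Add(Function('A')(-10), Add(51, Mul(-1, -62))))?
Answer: -15029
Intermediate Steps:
Function('A')(l) = 0
Mul(-133, Add(Function('A')(-10), Add(51, Mul(-1, -62)))) = Mul(-133, Add(0, Add(51, Mul(-1, -62)))) = Mul(-133, Add(0, Add(51, 62))) = Mul(-133, Add(0, 113)) = Mul(-133, 113) = -15029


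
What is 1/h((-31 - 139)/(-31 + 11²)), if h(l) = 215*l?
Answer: -9/3655 ≈ -0.0024624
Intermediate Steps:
1/h((-31 - 139)/(-31 + 11²)) = 1/(215*((-31 - 139)/(-31 + 11²))) = 1/(215*(-170/(-31 + 121))) = 1/(215*(-170/90)) = 1/(215*(-170*1/90)) = 1/(215*(-17/9)) = 1/(-3655/9) = -9/3655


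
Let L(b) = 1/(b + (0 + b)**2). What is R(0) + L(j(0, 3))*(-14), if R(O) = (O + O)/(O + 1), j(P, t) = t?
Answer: -7/6 ≈ -1.1667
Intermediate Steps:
L(b) = 1/(b + b**2)
R(O) = 2*O/(1 + O) (R(O) = (2*O)/(1 + O) = 2*O/(1 + O))
R(0) + L(j(0, 3))*(-14) = 2*0/(1 + 0) + (1/(3*(1 + 3)))*(-14) = 2*0/1 + ((1/3)/4)*(-14) = 2*0*1 + ((1/3)*(1/4))*(-14) = 0 + (1/12)*(-14) = 0 - 7/6 = -7/6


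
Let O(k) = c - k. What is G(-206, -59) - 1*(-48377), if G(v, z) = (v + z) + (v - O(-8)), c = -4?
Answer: 47902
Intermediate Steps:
O(k) = -4 - k
G(v, z) = -4 + z + 2*v (G(v, z) = (v + z) + (v - (-4 - 1*(-8))) = (v + z) + (v - (-4 + 8)) = (v + z) + (v - 1*4) = (v + z) + (v - 4) = (v + z) + (-4 + v) = -4 + z + 2*v)
G(-206, -59) - 1*(-48377) = (-4 - 59 + 2*(-206)) - 1*(-48377) = (-4 - 59 - 412) + 48377 = -475 + 48377 = 47902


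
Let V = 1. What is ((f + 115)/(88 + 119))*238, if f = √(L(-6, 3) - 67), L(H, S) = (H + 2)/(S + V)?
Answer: 1190/9 + 476*I*√17/207 ≈ 132.22 + 9.4812*I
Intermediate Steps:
L(H, S) = (2 + H)/(1 + S) (L(H, S) = (H + 2)/(S + 1) = (2 + H)/(1 + S))
f = 2*I*√17 (f = √((2 - 6)/(1 + 3) - 67) = √(-4/4 - 67) = √((¼)*(-4) - 67) = √(-1 - 67) = √(-68) = 2*I*√17 ≈ 8.2462*I)
((f + 115)/(88 + 119))*238 = ((2*I*√17 + 115)/(88 + 119))*238 = ((115 + 2*I*√17)/207)*238 = ((115 + 2*I*√17)*(1/207))*238 = (5/9 + 2*I*√17/207)*238 = 1190/9 + 476*I*√17/207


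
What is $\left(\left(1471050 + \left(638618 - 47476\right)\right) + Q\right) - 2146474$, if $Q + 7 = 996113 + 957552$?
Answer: $1869376$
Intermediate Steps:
$Q = 1953658$ ($Q = -7 + \left(996113 + 957552\right) = -7 + 1953665 = 1953658$)
$\left(\left(1471050 + \left(638618 - 47476\right)\right) + Q\right) - 2146474 = \left(\left(1471050 + \left(638618 - 47476\right)\right) + 1953658\right) - 2146474 = \left(\left(1471050 + 591142\right) + 1953658\right) - 2146474 = \left(2062192 + 1953658\right) - 2146474 = 4015850 - 2146474 = 1869376$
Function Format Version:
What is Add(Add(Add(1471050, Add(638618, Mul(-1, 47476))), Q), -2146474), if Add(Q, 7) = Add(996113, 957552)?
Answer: 1869376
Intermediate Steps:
Q = 1953658 (Q = Add(-7, Add(996113, 957552)) = Add(-7, 1953665) = 1953658)
Add(Add(Add(1471050, Add(638618, Mul(-1, 47476))), Q), -2146474) = Add(Add(Add(1471050, Add(638618, Mul(-1, 47476))), 1953658), -2146474) = Add(Add(Add(1471050, Add(638618, -47476)), 1953658), -2146474) = Add(Add(Add(1471050, 591142), 1953658), -2146474) = Add(Add(2062192, 1953658), -2146474) = Add(4015850, -2146474) = 1869376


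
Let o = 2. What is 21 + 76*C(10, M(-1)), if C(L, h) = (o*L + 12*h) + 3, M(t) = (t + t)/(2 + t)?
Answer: -55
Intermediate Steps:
M(t) = 2*t/(2 + t) (M(t) = (2*t)/(2 + t) = 2*t/(2 + t))
C(L, h) = 3 + 2*L + 12*h (C(L, h) = (2*L + 12*h) + 3 = 3 + 2*L + 12*h)
21 + 76*C(10, M(-1)) = 21 + 76*(3 + 2*10 + 12*(2*(-1)/(2 - 1))) = 21 + 76*(3 + 20 + 12*(2*(-1)/1)) = 21 + 76*(3 + 20 + 12*(2*(-1)*1)) = 21 + 76*(3 + 20 + 12*(-2)) = 21 + 76*(3 + 20 - 24) = 21 + 76*(-1) = 21 - 76 = -55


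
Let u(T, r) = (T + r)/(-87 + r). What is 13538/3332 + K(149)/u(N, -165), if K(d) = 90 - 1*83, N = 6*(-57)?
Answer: 303367/40222 ≈ 7.5423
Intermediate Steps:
N = -342
K(d) = 7 (K(d) = 90 - 83 = 7)
u(T, r) = (T + r)/(-87 + r)
13538/3332 + K(149)/u(N, -165) = 13538/3332 + 7/(((-342 - 165)/(-87 - 165))) = 13538*(1/3332) + 7/((-507/(-252))) = 967/238 + 7/((-1/252*(-507))) = 967/238 + 7/(169/84) = 967/238 + 7*(84/169) = 967/238 + 588/169 = 303367/40222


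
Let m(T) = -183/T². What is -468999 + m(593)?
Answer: -164923029534/351649 ≈ -4.6900e+5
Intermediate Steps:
m(T) = -183/T²
-468999 + m(593) = -468999 - 183/593² = -468999 - 183*1/351649 = -468999 - 183/351649 = -164923029534/351649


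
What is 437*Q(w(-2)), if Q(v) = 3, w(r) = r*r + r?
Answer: 1311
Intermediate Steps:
w(r) = r + r² (w(r) = r² + r = r + r²)
437*Q(w(-2)) = 437*3 = 1311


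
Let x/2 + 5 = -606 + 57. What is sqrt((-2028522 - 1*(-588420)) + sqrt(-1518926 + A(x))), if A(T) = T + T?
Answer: sqrt(-1440102 + I*sqrt(1521142)) ≈ 0.514 + 1200.0*I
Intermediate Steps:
x = -1108 (x = -10 + 2*(-606 + 57) = -10 + 2*(-549) = -10 - 1098 = -1108)
A(T) = 2*T
sqrt((-2028522 - 1*(-588420)) + sqrt(-1518926 + A(x))) = sqrt((-2028522 - 1*(-588420)) + sqrt(-1518926 + 2*(-1108))) = sqrt((-2028522 + 588420) + sqrt(-1518926 - 2216)) = sqrt(-1440102 + sqrt(-1521142)) = sqrt(-1440102 + I*sqrt(1521142))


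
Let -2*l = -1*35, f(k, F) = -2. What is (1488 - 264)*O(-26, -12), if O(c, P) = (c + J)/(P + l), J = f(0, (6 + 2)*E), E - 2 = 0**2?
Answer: -68544/11 ≈ -6231.3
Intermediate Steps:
E = 2 (E = 2 + 0**2 = 2 + 0 = 2)
J = -2
l = 35/2 (l = -(-1)*35/2 = -1/2*(-35) = 35/2 ≈ 17.500)
O(c, P) = (-2 + c)/(35/2 + P) (O(c, P) = (c - 2)/(P + 35/2) = (-2 + c)/(35/2 + P))
(1488 - 264)*O(-26, -12) = (1488 - 264)*(2*(-2 - 26)/(35 + 2*(-12))) = 1224*(2*(-28)/(35 - 24)) = 1224*(2*(-28)/11) = 1224*(2*(1/11)*(-28)) = 1224*(-56/11) = -68544/11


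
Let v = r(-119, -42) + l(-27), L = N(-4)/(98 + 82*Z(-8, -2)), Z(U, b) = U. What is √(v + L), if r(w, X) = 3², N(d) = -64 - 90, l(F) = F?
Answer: I*√153295/93 ≈ 4.21*I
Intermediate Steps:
N(d) = -154
r(w, X) = 9
L = 77/279 (L = -154/(98 + 82*(-8)) = -154/(98 - 656) = -154/(-558) = -154*(-1/558) = 77/279 ≈ 0.27599)
v = -18 (v = 9 - 27 = -18)
√(v + L) = √(-18 + 77/279) = √(-4945/279) = I*√153295/93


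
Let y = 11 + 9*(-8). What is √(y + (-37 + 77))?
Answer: I*√21 ≈ 4.5826*I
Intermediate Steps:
y = -61 (y = 11 - 72 = -61)
√(y + (-37 + 77)) = √(-61 + (-37 + 77)) = √(-61 + 40) = √(-21) = I*√21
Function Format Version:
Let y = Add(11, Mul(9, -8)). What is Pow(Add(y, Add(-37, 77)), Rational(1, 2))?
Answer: Mul(I, Pow(21, Rational(1, 2))) ≈ Mul(4.5826, I)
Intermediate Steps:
y = -61 (y = Add(11, -72) = -61)
Pow(Add(y, Add(-37, 77)), Rational(1, 2)) = Pow(Add(-61, Add(-37, 77)), Rational(1, 2)) = Pow(Add(-61, 40), Rational(1, 2)) = Pow(-21, Rational(1, 2)) = Mul(I, Pow(21, Rational(1, 2)))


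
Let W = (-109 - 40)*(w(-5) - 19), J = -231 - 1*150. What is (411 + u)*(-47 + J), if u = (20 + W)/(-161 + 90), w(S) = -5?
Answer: -10950380/71 ≈ -1.5423e+5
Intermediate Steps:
J = -381 (J = -231 - 150 = -381)
W = 3576 (W = (-109 - 40)*(-5 - 19) = -149*(-24) = 3576)
u = -3596/71 (u = (20 + 3576)/(-161 + 90) = 3596/(-71) = 3596*(-1/71) = -3596/71 ≈ -50.648)
(411 + u)*(-47 + J) = (411 - 3596/71)*(-47 - 381) = (25585/71)*(-428) = -10950380/71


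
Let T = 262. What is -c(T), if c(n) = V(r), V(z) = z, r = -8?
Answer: 8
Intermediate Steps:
c(n) = -8
-c(T) = -1*(-8) = 8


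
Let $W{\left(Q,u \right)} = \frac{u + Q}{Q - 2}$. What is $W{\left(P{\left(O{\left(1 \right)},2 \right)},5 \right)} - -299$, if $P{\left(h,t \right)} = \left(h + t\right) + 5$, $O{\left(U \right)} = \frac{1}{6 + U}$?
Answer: $\frac{10849}{36} \approx 301.36$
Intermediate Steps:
$P{\left(h,t \right)} = 5 + h + t$
$W{\left(Q,u \right)} = \frac{Q + u}{-2 + Q}$
$W{\left(P{\left(O{\left(1 \right)},2 \right)},5 \right)} - -299 = \frac{\left(5 + \frac{1}{6 + 1} + 2\right) + 5}{-2 + \left(5 + \frac{1}{6 + 1} + 2\right)} - -299 = \frac{\left(5 + \frac{1}{7} + 2\right) + 5}{-2 + \left(5 + \frac{1}{7} + 2\right)} + 299 = \frac{\frac{50}{7} + 5}{-2 + \frac{50}{7}} + 299 = \frac{1}{\frac{36}{7}} \cdot \frac{85}{7} + 299 = \frac{7}{36} \cdot \frac{85}{7} + 299 = \frac{85}{36} + 299 = \frac{10849}{36}$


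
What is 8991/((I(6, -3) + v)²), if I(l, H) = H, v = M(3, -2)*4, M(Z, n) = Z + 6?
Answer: 999/121 ≈ 8.2562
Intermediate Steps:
M(Z, n) = 6 + Z
v = 36 (v = (6 + 3)*4 = 9*4 = 36)
8991/((I(6, -3) + v)²) = 8991/((-3 + 36)²) = 8991/(33²) = 8991/1089 = 8991*(1/1089) = 999/121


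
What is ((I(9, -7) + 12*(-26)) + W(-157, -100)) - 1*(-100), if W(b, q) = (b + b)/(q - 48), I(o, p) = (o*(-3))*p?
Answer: -1545/74 ≈ -20.878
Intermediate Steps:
I(o, p) = -3*o*p (I(o, p) = (-3*o)*p = -3*o*p)
W(b, q) = 2*b/(-48 + q) (W(b, q) = (2*b)/(-48 + q) = 2*b/(-48 + q))
((I(9, -7) + 12*(-26)) + W(-157, -100)) - 1*(-100) = ((-3*9*(-7) + 12*(-26)) + 2*(-157)/(-48 - 100)) - 1*(-100) = ((189 - 312) + 2*(-157)/(-148)) + 100 = (-123 + 2*(-157)*(-1/148)) + 100 = (-123 + 157/74) + 100 = -8945/74 + 100 = -1545/74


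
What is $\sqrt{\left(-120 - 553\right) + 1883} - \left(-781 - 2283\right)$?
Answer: $3064 + 11 \sqrt{10} \approx 3098.8$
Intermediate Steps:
$\sqrt{\left(-120 - 553\right) + 1883} - \left(-781 - 2283\right) = \sqrt{-673 + 1883} - \left(-781 - 2283\right) = \sqrt{1210} - -3064 = 11 \sqrt{10} + 3064 = 3064 + 11 \sqrt{10}$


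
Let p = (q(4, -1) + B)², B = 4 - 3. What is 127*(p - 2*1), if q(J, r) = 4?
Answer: 2921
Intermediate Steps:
B = 1
p = 25 (p = (4 + 1)² = 5² = 25)
127*(p - 2*1) = 127*(25 - 2*1) = 127*(25 - 2) = 127*23 = 2921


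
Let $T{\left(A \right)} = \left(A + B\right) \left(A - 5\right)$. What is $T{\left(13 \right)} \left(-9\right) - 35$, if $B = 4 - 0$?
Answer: $-1259$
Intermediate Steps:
$B = 4$ ($B = 4 + 0 = 4$)
$T{\left(A \right)} = \left(-5 + A\right) \left(4 + A\right)$ ($T{\left(A \right)} = \left(A + 4\right) \left(A - 5\right) = \left(4 + A\right) \left(-5 + A\right) = \left(-5 + A\right) \left(4 + A\right)$)
$T{\left(13 \right)} \left(-9\right) - 35 = \left(-20 + 13^{2} - 13\right) \left(-9\right) - 35 = \left(-20 + 169 - 13\right) \left(-9\right) - 35 = 136 \left(-9\right) - 35 = -1224 - 35 = -1259$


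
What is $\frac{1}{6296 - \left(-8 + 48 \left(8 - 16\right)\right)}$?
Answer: $\frac{1}{6688} \approx 0.00014952$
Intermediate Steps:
$\frac{1}{6296 - \left(-8 + 48 \left(8 - 16\right)\right)} = \frac{1}{6296 + \left(\left(-48\right) \left(-8\right) + 8\right)} = \frac{1}{6296 + \left(384 + 8\right)} = \frac{1}{6296 + 392} = \frac{1}{6688}$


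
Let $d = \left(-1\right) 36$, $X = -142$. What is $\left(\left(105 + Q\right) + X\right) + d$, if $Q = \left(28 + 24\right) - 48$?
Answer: $-69$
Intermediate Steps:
$Q = 4$ ($Q = 52 - 48 = 4$)
$d = -36$
$\left(\left(105 + Q\right) + X\right) + d = \left(\left(105 + 4\right) - 142\right) - 36 = \left(109 - 142\right) - 36 = -33 - 36 = -69$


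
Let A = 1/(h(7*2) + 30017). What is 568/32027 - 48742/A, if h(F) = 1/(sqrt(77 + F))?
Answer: -46858339040010/32027 - 48742*sqrt(91)/91 ≈ -1.4631e+9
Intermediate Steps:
h(F) = 1/sqrt(77 + F)
A = 1/(30017 + sqrt(91)/91) (A = 1/(1/sqrt(77 + 7*2) + 30017) = 1/(1/sqrt(77 + 14) + 30017) = 1/(1/sqrt(91) + 30017) = 1/(sqrt(91)/91 + 30017) = 1/(30017 + sqrt(91)/91) ≈ 3.3314e-5)
568/32027 - 48742/A = 568/32027 - 48742/(2731547/81992846298 - sqrt(91)/81992846298)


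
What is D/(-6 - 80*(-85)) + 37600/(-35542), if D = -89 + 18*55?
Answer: -111715529/120736174 ≈ -0.92529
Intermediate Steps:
D = 901 (D = -89 + 990 = 901)
D/(-6 - 80*(-85)) + 37600/(-35542) = 901/(-6 - 80*(-85)) + 37600/(-35542) = 901/(-6 + 6800) + 37600*(-1/35542) = 901/6794 - 18800/17771 = -111715529/120736174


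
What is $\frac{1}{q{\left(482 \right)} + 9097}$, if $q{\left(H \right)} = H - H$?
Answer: $\frac{1}{9097} \approx 0.00010993$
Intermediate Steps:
$q{\left(H \right)} = 0$
$\frac{1}{q{\left(482 \right)} + 9097} = \frac{1}{0 + 9097} = \frac{1}{9097}$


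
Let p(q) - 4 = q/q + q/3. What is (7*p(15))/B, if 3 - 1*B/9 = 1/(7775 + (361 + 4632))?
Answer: 297920/114909 ≈ 2.5927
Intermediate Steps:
p(q) = 5 + q/3 (p(q) = 4 + (q/q + q/3) = 4 + (1 + q*(1/3)) = 4 + (1 + q/3) = 5 + q/3)
B = 114909/4256 (B = 27 - 9/(7775 + (361 + 4632)) = 27 - 9/(7775 + 4993) = 27 - 9/12768 = 27 - 9*1/12768 = 27 - 3/4256 = 114909/4256 ≈ 26.999)
(7*p(15))/B = (7*(5 + (1/3)*15))/(114909/4256) = (7*(5 + 5))*(4256/114909) = (7*10)*(4256/114909) = 70*(4256/114909) = 297920/114909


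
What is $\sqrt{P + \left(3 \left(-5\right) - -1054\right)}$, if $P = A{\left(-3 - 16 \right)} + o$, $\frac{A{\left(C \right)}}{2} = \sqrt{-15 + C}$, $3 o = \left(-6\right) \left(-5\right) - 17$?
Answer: $\frac{\sqrt{9390 + 18 i \sqrt{34}}}{3} \approx 32.301 + 0.18052 i$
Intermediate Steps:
$o = \frac{13}{3}$ ($o = \frac{\left(-6\right) \left(-5\right) - 17}{3} = \frac{30 - 17}{3} = \frac{1}{3} \cdot 13 = \frac{13}{3} \approx 4.3333$)
$A{\left(C \right)} = 2 \sqrt{-15 + C}$
$P = \frac{13}{3} + 2 i \sqrt{34}$ ($P = 2 \sqrt{-15 - 19} + \frac{13}{3} = 2 \sqrt{-34} + \frac{13}{3} = 2 i \sqrt{34} + \frac{13}{3} = \frac{13}{3} + 2 i \sqrt{34} \approx 4.3333 + 11.662 i$)
$\sqrt{P + \left(3 \left(-5\right) - -1054\right)} = \sqrt{\left(\frac{13}{3} + 2 i \sqrt{34}\right) + \left(3 \left(-5\right) - -1054\right)} = \sqrt{\left(\frac{13}{3} + 2 i \sqrt{34}\right) + \left(-15 + 1054\right)} = \sqrt{\left(\frac{13}{3} + 2 i \sqrt{34}\right) + 1039} = \sqrt{\frac{3130}{3} + 2 i \sqrt{34}}$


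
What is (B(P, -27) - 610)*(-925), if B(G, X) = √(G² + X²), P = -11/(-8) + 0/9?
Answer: 564250 - 925*√46777/8 ≈ 5.3924e+5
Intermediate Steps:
P = 11/8 (P = -11*(-⅛) + 0*(⅑) = 11/8 + 0 = 11/8 ≈ 1.3750)
(B(P, -27) - 610)*(-925) = (√((11/8)² + (-27)²) - 610)*(-925) = (√(121/64 + 729) - 610)*(-925) = (√(46777/64) - 610)*(-925) = (√46777/8 - 610)*(-925) = (-610 + √46777/8)*(-925) = 564250 - 925*√46777/8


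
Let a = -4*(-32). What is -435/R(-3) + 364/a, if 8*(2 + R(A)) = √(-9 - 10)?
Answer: 361357/1760 + 696*I*√19/55 ≈ 205.32 + 55.16*I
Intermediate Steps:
R(A) = -2 + I*√19/8 (R(A) = -2 + √(-9 - 10)/8 = -2 + √(-19)/8 = -2 + (I*√19)/8 = -2 + I*√19/8)
a = 128
-435/R(-3) + 364/a = -435/(-2 + I*√19/8) + 364/128 = -435/(-2 + I*√19/8) + 364*(1/128) = -435/(-2 + I*√19/8) + 91/32 = 91/32 - 435/(-2 + I*√19/8)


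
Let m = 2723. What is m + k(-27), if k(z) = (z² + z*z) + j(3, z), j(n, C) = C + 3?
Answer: 4157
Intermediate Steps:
j(n, C) = 3 + C
k(z) = 3 + z + 2*z² (k(z) = (z² + z*z) + (3 + z) = (z² + z²) + (3 + z) = 2*z² + (3 + z) = 3 + z + 2*z²)
m + k(-27) = 2723 + (3 - 27 + 2*(-27)²) = 2723 + (3 - 27 + 2*729) = 2723 + (3 - 27 + 1458) = 2723 + 1434 = 4157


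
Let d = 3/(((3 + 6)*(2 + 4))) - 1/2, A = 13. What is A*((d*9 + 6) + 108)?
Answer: 1430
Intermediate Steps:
d = -4/9 (d = 3/((9*6)) - 1*1/2 = 3/54 - 1/2 = 3*(1/54) - 1/2 = 1/18 - 1/2 = -4/9 ≈ -0.44444)
A*((d*9 + 6) + 108) = 13*((-4/9*9 + 6) + 108) = 13*((-4 + 6) + 108) = 13*(2 + 108) = 13*110 = 1430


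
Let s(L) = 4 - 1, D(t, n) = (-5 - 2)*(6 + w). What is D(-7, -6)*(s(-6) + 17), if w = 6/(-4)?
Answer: -630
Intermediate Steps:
w = -3/2 (w = 6*(-¼) = -3/2 ≈ -1.5000)
D(t, n) = -63/2 (D(t, n) = (-5 - 2)*(6 - 3/2) = -7*9/2 = -63/2)
s(L) = 3
D(-7, -6)*(s(-6) + 17) = -63*(3 + 17)/2 = -63/2*20 = -630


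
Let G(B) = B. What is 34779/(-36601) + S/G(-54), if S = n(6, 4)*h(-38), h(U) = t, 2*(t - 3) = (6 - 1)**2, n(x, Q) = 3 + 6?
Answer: -1551979/439212 ≈ -3.5336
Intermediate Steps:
n(x, Q) = 9
t = 31/2 (t = 3 + (6 - 1)**2/2 = 3 + (1/2)*5**2 = 3 + (1/2)*25 = 3 + 25/2 = 31/2 ≈ 15.500)
h(U) = 31/2
S = 279/2 (S = 9*(31/2) = 279/2 ≈ 139.50)
34779/(-36601) + S/G(-54) = 34779/(-36601) + (279/2)/(-54) = 34779*(-1/36601) + (279/2)*(-1/54) = -34779/36601 - 31/12 = -1551979/439212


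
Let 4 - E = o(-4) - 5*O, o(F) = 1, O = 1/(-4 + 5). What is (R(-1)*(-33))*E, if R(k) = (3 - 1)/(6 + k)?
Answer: -528/5 ≈ -105.60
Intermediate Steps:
O = 1 (O = 1/1 = 1)
R(k) = 2/(6 + k)
E = 8 (E = 4 - (1 - 5*1) = 4 - (1 - 5) = 4 - 1*(-4) = 4 + 4 = 8)
(R(-1)*(-33))*E = ((2/(6 - 1))*(-33))*8 = ((2/5)*(-33))*8 = ((2*(⅕))*(-33))*8 = ((⅖)*(-33))*8 = -66/5*8 = -528/5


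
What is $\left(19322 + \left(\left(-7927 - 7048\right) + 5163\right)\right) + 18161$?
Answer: $27671$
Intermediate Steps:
$\left(19322 + \left(\left(-7927 - 7048\right) + 5163\right)\right) + 18161 = \left(19322 + \left(-14975 + 5163\right)\right) + 18161 = \left(19322 - 9812\right) + 18161 = 9510 + 18161 = 27671$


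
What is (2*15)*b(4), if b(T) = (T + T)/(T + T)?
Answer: 30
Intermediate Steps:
b(T) = 1 (b(T) = (2*T)/((2*T)) = (2*T)*(1/(2*T)) = 1)
(2*15)*b(4) = (2*15)*1 = 30*1 = 30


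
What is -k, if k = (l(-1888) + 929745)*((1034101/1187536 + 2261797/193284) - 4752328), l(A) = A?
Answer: 5163841750046688998407/1171080144 ≈ 4.4095e+12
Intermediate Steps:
k = -5163841750046688998407/1171080144 (k = (-1888 + 929745)*((1034101/1187536 + 2261797/193284) - 4752328) = 927857*((1034101*(1/1187536) + 2261797*(1/193284)) - 4752328) = 927857*((1034101/1187536 + 2261797/193284) - 4752328) = 927857*(103065733567/8197561008 - 4752328) = 927857*(-38957395644293057/8197561008) = -5163841750046688998407/1171080144 ≈ -4.4095e+12)
-k = -1*(-5163841750046688998407/1171080144) = 5163841750046688998407/1171080144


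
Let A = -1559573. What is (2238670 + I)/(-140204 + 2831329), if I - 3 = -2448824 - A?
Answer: 1349422/2691125 ≈ 0.50143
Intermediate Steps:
I = -889248 (I = 3 + (-2448824 - 1*(-1559573)) = 3 + (-2448824 + 1559573) = 3 - 889251 = -889248)
(2238670 + I)/(-140204 + 2831329) = (2238670 - 889248)/(-140204 + 2831329) = 1349422/2691125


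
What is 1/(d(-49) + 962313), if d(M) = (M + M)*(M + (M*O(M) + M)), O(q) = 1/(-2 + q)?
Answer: 51/49562965 ≈ 1.0290e-6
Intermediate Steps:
d(M) = 2*M*(2*M + M/(-2 + M)) (d(M) = (M + M)*(M + (M/(-2 + M) + M)) = (2*M)*(M + (M + M/(-2 + M))) = (2*M)*(2*M + M/(-2 + M)) = 2*M*(2*M + M/(-2 + M)))
1/(d(-49) + 962313) = 1/((-49)²*(-6 + 4*(-49))/(-2 - 49) + 962313) = 1/(2401*(-6 - 196)/(-51) + 962313) = 1/(2401*(-1/51)*(-202) + 962313) = 1/(485002/51 + 962313) = 1/(49562965/51) = 51/49562965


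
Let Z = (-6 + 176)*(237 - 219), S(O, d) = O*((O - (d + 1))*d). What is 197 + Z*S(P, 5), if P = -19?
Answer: 7267697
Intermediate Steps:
S(O, d) = O*d*(-1 + O - d) (S(O, d) = O*((O - (1 + d))*d) = O*((O + (-1 - d))*d) = O*((-1 + O - d)*d) = O*(d*(-1 + O - d)) = O*d*(-1 + O - d))
Z = 3060 (Z = 170*18 = 3060)
197 + Z*S(P, 5) = 197 + 3060*(-19*5*(-1 - 19 - 1*5)) = 197 + 3060*(-19*5*(-1 - 19 - 5)) = 197 + 3060*(-19*5*(-25)) = 197 + 3060*2375 = 197 + 7267500 = 7267697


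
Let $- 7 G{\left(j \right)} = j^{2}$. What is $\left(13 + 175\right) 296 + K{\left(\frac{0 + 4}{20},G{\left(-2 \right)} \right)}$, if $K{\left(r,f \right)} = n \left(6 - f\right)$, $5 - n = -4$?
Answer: $\frac{389950}{7} \approx 55707.0$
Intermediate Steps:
$n = 9$ ($n = 5 - -4 = 5 + 4 = 9$)
$G{\left(j \right)} = - \frac{j^{2}}{7}$
$K{\left(r,f \right)} = 54 - 9 f$ ($K{\left(r,f \right)} = 9 \left(6 - f\right) = 54 - 9 f$)
$\left(13 + 175\right) 296 + K{\left(\frac{0 + 4}{20},G{\left(-2 \right)} \right)} = \left(13 + 175\right) 296 + \left(54 - 9 \left(- \frac{\left(-2\right)^{2}}{7}\right)\right) = 188 \cdot 296 + \left(54 - 9 \left(\left(- \frac{1}{7}\right) 4\right)\right) = 55648 + \left(54 - - \frac{36}{7}\right) = 55648 + \left(54 + \frac{36}{7}\right) = 55648 + \frac{414}{7} = \frac{389950}{7}$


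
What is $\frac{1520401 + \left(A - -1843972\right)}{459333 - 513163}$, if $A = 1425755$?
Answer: $- \frac{342152}{3845} \approx -88.986$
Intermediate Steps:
$\frac{1520401 + \left(A - -1843972\right)}{459333 - 513163} = \frac{1520401 + \left(1425755 - -1843972\right)}{459333 - 513163} = \frac{1520401 + \left(1425755 + 1843972\right)}{-53830} = \left(1520401 + 3269727\right) \left(- \frac{1}{53830}\right) = 4790128 \left(- \frac{1}{53830}\right) = - \frac{342152}{3845}$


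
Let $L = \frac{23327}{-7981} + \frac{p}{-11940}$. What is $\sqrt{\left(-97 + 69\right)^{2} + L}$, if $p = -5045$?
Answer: $\frac{\sqrt{70966289384204385}}{9529314} \approx 27.955$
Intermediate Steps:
$L = - \frac{47652047}{19058628}$ ($L = \frac{23327}{-7981} - \frac{5045}{-11940} = 23327 \left(- \frac{1}{7981}\right) - - \frac{1009}{2388} = - \frac{23327}{7981} + \frac{1009}{2388} = - \frac{47652047}{19058628} \approx -2.5003$)
$\sqrt{\left(-97 + 69\right)^{2} + L} = \sqrt{\left(-97 + 69\right)^{2} - \frac{47652047}{19058628}} = \sqrt{\left(-28\right)^{2} - \frac{47652047}{19058628}} = \sqrt{784 - \frac{47652047}{19058628}} = \sqrt{\frac{14894312305}{19058628}} = \frac{\sqrt{70966289384204385}}{9529314}$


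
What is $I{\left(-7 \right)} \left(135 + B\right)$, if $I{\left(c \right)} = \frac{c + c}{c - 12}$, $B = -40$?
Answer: $70$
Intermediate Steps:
$I{\left(c \right)} = \frac{2 c}{-12 + c}$
$I{\left(-7 \right)} \left(135 + B\right) = 2 \left(-7\right) \frac{1}{-12 - 7} \left(135 - 40\right) = 2 \left(-7\right) \frac{1}{-19} \cdot 95 = 2 \left(-7\right) \left(- \frac{1}{19}\right) 95 = \frac{14}{19} \cdot 95 = 70$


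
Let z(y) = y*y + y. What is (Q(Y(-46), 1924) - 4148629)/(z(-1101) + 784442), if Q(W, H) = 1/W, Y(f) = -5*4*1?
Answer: -82972581/39910840 ≈ -2.0789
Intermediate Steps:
z(y) = y + y² (z(y) = y² + y = y + y²)
Y(f) = -20 (Y(f) = -20*1 = -20)
(Q(Y(-46), 1924) - 4148629)/(z(-1101) + 784442) = (1/(-20) - 4148629)/(-1101*(1 - 1101) + 784442) = (-1/20 - 4148629)/(-1101*(-1100) + 784442) = -82972581/(20*(1211100 + 784442)) = -82972581/20/1995542 = -82972581/20*1/1995542 = -82972581/39910840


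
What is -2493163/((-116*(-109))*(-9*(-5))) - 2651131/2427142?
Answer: -3779850573263/690497627580 ≈ -5.4741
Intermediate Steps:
-2493163/((-116*(-109))*(-9*(-5))) - 2651131/2427142 = -2493163/(12644*45) - 2651131*1/2427142 = -2493163/568980 - 2651131/2427142 = -3779850573263/690497627580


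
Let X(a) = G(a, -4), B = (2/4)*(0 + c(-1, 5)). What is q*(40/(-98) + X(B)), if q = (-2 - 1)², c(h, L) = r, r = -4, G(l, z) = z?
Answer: -1944/49 ≈ -39.673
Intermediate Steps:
c(h, L) = -4
B = -2 (B = (2/4)*(0 - 4) = (2*(¼))*(-4) = (½)*(-4) = -2)
X(a) = -4
q = 9 (q = (-3)² = 9)
q*(40/(-98) + X(B)) = 9*(40/(-98) - 4) = 9*(40*(-1/98) - 4) = 9*(-20/49 - 4) = 9*(-216/49) = -1944/49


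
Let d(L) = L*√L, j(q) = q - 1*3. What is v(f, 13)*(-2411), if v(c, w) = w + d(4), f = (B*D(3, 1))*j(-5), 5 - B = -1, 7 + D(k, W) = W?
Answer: -50631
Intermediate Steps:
D(k, W) = -7 + W
j(q) = -3 + q (j(q) = q - 3 = -3 + q)
B = 6 (B = 5 - 1*(-1) = 5 + 1 = 6)
d(L) = L^(3/2)
f = 288 (f = (6*(-7 + 1))*(-3 - 5) = (6*(-6))*(-8) = -36*(-8) = 288)
v(c, w) = 8 + w (v(c, w) = w + 4^(3/2) = w + 8 = 8 + w)
v(f, 13)*(-2411) = (8 + 13)*(-2411) = 21*(-2411) = -50631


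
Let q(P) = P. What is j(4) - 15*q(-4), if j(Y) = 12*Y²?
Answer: 252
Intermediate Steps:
j(4) - 15*q(-4) = 12*4² - 15*(-4) = 12*16 + 60 = 192 + 60 = 252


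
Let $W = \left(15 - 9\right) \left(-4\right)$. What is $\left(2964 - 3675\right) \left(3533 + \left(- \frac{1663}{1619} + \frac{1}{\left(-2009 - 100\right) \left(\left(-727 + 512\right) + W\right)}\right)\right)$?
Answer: $- \frac{683104315312671}{272019523} \approx -2.5112 \cdot 10^{6}$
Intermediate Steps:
$W = -24$ ($W = 6 \left(-4\right) = -24$)
$\left(2964 - 3675\right) \left(3533 + \left(- \frac{1663}{1619} + \frac{1}{\left(-2009 - 100\right) \left(\left(-727 + 512\right) + W\right)}\right)\right) = \left(2964 - 3675\right) \left(3533 - \left(\frac{1663}{1619} - \frac{1}{\left(-2009 - 100\right) \left(\left(-727 + 512\right) - 24\right)}\right)\right) = - 711 \left(3533 - \left(\frac{1663}{1619} - \frac{1}{\left(-2109\right) \left(-215 - 24\right)}\right)\right) = - 711 \left(3533 - \left(\frac{1663}{1619} + \frac{1}{2109 \left(-239\right)}\right)\right) = - 711 \left(3533 - \frac{838235194}{816058569}\right) = \left(-711\right) \frac{2882296689083}{816058569} = - \frac{683104315312671}{272019523}$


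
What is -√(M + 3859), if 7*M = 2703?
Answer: -2*√52003/7 ≈ -65.155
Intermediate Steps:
M = 2703/7 (M = (⅐)*2703 = 2703/7 ≈ 386.14)
-√(M + 3859) = -√(2703/7 + 3859) = -√(29716/7) = -2*√52003/7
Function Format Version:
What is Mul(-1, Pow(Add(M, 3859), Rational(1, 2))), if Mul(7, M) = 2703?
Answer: Mul(Rational(-2, 7), Pow(52003, Rational(1, 2))) ≈ -65.155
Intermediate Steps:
M = Rational(2703, 7) (M = Mul(Rational(1, 7), 2703) = Rational(2703, 7) ≈ 386.14)
Mul(-1, Pow(Add(M, 3859), Rational(1, 2))) = Mul(-1, Pow(Add(Rational(2703, 7), 3859), Rational(1, 2))) = Mul(-1, Pow(Rational(29716, 7), Rational(1, 2))) = Mul(-1, Mul(Rational(2, 7), Pow(52003, Rational(1, 2)))) = Mul(Rational(-2, 7), Pow(52003, Rational(1, 2)))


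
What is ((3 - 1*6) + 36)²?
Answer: 1089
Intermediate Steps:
((3 - 1*6) + 36)² = ((3 - 6) + 36)² = (-3 + 36)² = 33² = 1089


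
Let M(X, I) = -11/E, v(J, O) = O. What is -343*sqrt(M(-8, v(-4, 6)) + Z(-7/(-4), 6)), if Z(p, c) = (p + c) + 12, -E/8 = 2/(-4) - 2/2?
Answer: -343*sqrt(678)/6 ≈ -1488.5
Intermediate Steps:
E = 12 (E = -8*(2/(-4) - 2/2) = -8*(2*(-1/4) - 2*1/2) = -8*(-1/2 - 1) = -8*(-3/2) = 12)
M(X, I) = -11/12
Z(p, c) = 12 + c + p (Z(p, c) = (c + p) + 12 = 12 + c + p)
-343*sqrt(M(-8, v(-4, 6)) + Z(-7/(-4), 6)) = -343*sqrt(-11/12 + (12 + 6 - 7/(-4))) = -343*sqrt(-11/12 + (12 + 6 - 7*(-1/4))) = -343*sqrt(-11/12 + (12 + 6 + 7/4)) = -343*sqrt(-11/12 + 79/4) = -343*sqrt(678)/6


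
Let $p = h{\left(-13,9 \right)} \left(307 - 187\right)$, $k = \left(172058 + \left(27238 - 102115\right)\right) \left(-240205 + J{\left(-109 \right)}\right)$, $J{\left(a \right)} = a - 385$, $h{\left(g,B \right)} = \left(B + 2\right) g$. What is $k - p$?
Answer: $-23391352359$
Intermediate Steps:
$h{\left(g,B \right)} = g \left(2 + B\right)$ ($h{\left(g,B \right)} = \left(2 + B\right) g = g \left(2 + B\right)$)
$J{\left(a \right)} = -385 + a$
$k = -23391369519$ ($k = \left(172058 + \left(27238 - 102115\right)\right) \left(-240205 - 494\right) = \left(172058 - 74877\right) \left(-240205 - 494\right) = 97181 \left(-240699\right) = -23391369519$)
$p = -17160$ ($p = - 13 \left(2 + 9\right) \left(307 - 187\right) = \left(-13\right) 11 \cdot 120 = \left(-143\right) 120 = -17160$)
$k - p = -23391369519 - -17160 = -23391369519 + 17160 = -23391352359$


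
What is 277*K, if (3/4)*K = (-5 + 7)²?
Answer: 4432/3 ≈ 1477.3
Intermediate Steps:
K = 16/3 (K = 4*(-5 + 7)²/3 = (4/3)*2² = (4/3)*4 = 16/3 ≈ 5.3333)
277*K = 277*(16/3) = 4432/3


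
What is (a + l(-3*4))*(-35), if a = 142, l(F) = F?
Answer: -4550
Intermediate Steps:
(a + l(-3*4))*(-35) = (142 - 3*4)*(-35) = (142 - 12)*(-35) = 130*(-35) = -4550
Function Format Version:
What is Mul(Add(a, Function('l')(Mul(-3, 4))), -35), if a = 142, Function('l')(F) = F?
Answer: -4550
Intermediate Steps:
Mul(Add(a, Function('l')(Mul(-3, 4))), -35) = Mul(Add(142, Mul(-3, 4)), -35) = Mul(Add(142, -12), -35) = Mul(130, -35) = -4550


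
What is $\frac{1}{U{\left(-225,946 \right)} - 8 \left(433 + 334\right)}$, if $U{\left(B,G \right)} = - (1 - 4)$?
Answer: $- \frac{1}{6133} \approx -0.00016305$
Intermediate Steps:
$U{\left(B,G \right)} = 3$ ($U{\left(B,G \right)} = \left(-1\right) \left(-3\right) = 3$)
$\frac{1}{U{\left(-225,946 \right)} - 8 \left(433 + 334\right)} = \frac{1}{3 - 8 \left(433 + 334\right)} = \frac{1}{3 - 6136} = \frac{1}{-6133} = - \frac{1}{6133}$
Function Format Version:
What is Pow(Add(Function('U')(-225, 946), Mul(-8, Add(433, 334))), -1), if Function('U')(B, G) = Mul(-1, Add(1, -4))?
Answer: Rational(-1, 6133) ≈ -0.00016305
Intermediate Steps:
Function('U')(B, G) = 3 (Function('U')(B, G) = Mul(-1, -3) = 3)
Pow(Add(Function('U')(-225, 946), Mul(-8, Add(433, 334))), -1) = Pow(Add(3, Mul(-8, Add(433, 334))), -1) = Pow(Add(3, Mul(-8, 767)), -1) = Pow(Add(3, -6136), -1) = Pow(-6133, -1) = Rational(-1, 6133)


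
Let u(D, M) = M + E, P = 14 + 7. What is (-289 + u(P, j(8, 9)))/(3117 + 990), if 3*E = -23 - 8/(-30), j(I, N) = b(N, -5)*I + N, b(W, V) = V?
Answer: -14741/184815 ≈ -0.079761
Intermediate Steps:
P = 21
j(I, N) = N - 5*I (j(I, N) = -5*I + N = N - 5*I)
E = -341/45 (E = (-23 - 8/(-30))/3 = (-23 - 8*(-1)/30)/3 = (-23 - 1*(-4/15))/3 = (-23 + 4/15)/3 = (⅓)*(-341/15) = -341/45 ≈ -7.5778)
u(D, M) = -341/45 + M (u(D, M) = M - 341/45 = -341/45 + M)
(-289 + u(P, j(8, 9)))/(3117 + 990) = (-289 + (-341/45 + (9 - 5*8)))/(3117 + 990) = (-289 + (-341/45 + (9 - 40)))/4107 = (-289 + (-341/45 - 31))*(1/4107) = (-289 - 1736/45)*(1/4107) = -14741/45*1/4107 = -14741/184815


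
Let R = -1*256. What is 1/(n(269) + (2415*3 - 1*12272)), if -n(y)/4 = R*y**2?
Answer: 1/74092637 ≈ 1.3497e-8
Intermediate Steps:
R = -256
n(y) = 1024*y**2 (n(y) = -(-1024)*y**2 = 1024*y**2)
1/(n(269) + (2415*3 - 1*12272)) = 1/(1024*269**2 + (2415*3 - 1*12272)) = 1/(1024*72361 + (7245 - 12272)) = 1/(74097664 - 5027) = 1/74092637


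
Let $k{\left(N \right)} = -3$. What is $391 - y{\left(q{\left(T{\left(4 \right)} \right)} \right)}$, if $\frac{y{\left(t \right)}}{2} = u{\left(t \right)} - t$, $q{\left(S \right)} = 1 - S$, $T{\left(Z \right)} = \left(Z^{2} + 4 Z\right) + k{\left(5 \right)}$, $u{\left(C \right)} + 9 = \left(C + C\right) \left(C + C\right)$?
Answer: $-5919$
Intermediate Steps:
$u{\left(C \right)} = -9 + 4 C^{2}$ ($u{\left(C \right)} = -9 + \left(C + C\right) \left(C + C\right) = -9 + 2 C 2 C = -9 + 4 C^{2}$)
$T{\left(Z \right)} = -3 + Z^{2} + 4 Z$ ($T{\left(Z \right)} = \left(Z^{2} + 4 Z\right) - 3 = -3 + Z^{2} + 4 Z$)
$y{\left(t \right)} = -18 - 2 t + 8 t^{2}$ ($y{\left(t \right)} = 2 \left(\left(-9 + 4 t^{2}\right) - t\right) = 2 \left(-9 - t + 4 t^{2}\right) = -18 - 2 t + 8 t^{2}$)
$391 - y{\left(q{\left(T{\left(4 \right)} \right)} \right)} = 391 - \left(-18 - 2 \left(1 - \left(-3 + 4^{2} + 4 \cdot 4\right)\right) + 8 \left(1 - \left(-3 + 4^{2} + 4 \cdot 4\right)\right)^{2}\right) = 391 - \left(-18 - 2 \left(1 - \left(-3 + 16 + 16\right)\right) + 8 \left(1 - \left(-3 + 16 + 16\right)\right)^{2}\right) = 391 - \left(-18 - 2 \left(1 - 29\right) + 8 \left(1 - 29\right)^{2}\right) = 391 - \left(-18 - -56 + 8 \left(-28\right)^{2}\right) = 391 - \left(-18 + 56 + 8 \cdot 784\right) = 391 - \left(-18 + 56 + 6272\right) = 391 - 6310 = -5919$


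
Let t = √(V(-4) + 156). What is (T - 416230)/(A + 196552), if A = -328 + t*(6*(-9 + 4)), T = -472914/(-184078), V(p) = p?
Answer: -78303915912572/36915041788809 - 191545782565*√38/295320334310472 ≈ -2.1252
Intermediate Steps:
T = 236457/92039 (T = -472914*(-1/184078) = 236457/92039 ≈ 2.5691)
t = 2*√38 (t = √(-4 + 156) = √152 = 2*√38 ≈ 12.329)
A = -328 - 60*√38 (A = -328 + (2*√38)*(6*(-9 + 4)) = -328 + (2*√38)*(6*(-5)) = -328 + (2*√38)*(-30) = -328 - 60*√38 ≈ -697.87)
(T - 416230)/(A + 196552) = (236457/92039 - 416230)/((-328 - 60*√38) + 196552) = -38309156513/(92039*(196224 - 60*√38))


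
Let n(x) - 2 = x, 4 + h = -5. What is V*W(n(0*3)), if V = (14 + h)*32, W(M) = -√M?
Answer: -160*√2 ≈ -226.27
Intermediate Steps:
h = -9 (h = -4 - 5 = -9)
n(x) = 2 + x
V = 160 (V = (14 - 9)*32 = 5*32 = 160)
V*W(n(0*3)) = 160*(-√(2 + 0*3)) = 160*(-√(2 + 0)) = 160*(-√2) = -160*√2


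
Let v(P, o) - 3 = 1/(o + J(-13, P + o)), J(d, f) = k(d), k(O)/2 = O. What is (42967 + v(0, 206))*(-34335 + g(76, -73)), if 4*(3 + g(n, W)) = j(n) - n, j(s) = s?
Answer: -44265121523/30 ≈ -1.4755e+9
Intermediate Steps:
k(O) = 2*O
J(d, f) = 2*d
g(n, W) = -3 (g(n, W) = -3 + (n - n)/4 = -3 + (1/4)*0 = -3 + 0 = -3)
v(P, o) = 3 + 1/(-26 + o) (v(P, o) = 3 + 1/(o + 2*(-13)) = 3 + 1/(o - 26) = 3 + 1/(-26 + o))
(42967 + v(0, 206))*(-34335 + g(76, -73)) = (42967 + (-77 + 3*206)/(-26 + 206))*(-34335 - 3) = (42967 + (-77 + 618)/180)*(-34338) = (42967 + (1/180)*541)*(-34338) = (42967 + 541/180)*(-34338) = (7734601/180)*(-34338) = -44265121523/30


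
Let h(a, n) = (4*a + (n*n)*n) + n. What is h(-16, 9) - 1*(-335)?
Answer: 1009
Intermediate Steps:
h(a, n) = n + n**3 + 4*a (h(a, n) = (4*a + n**2*n) + n = (4*a + n**3) + n = (n**3 + 4*a) + n = n + n**3 + 4*a)
h(-16, 9) - 1*(-335) = (9 + 9**3 + 4*(-16)) - 1*(-335) = (9 + 729 - 64) + 335 = 674 + 335 = 1009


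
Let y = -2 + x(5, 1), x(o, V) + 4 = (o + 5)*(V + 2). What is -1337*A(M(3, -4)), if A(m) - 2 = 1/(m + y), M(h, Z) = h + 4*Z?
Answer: -30751/11 ≈ -2795.5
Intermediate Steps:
x(o, V) = -4 + (2 + V)*(5 + o) (x(o, V) = -4 + (o + 5)*(V + 2) = -4 + (5 + o)*(2 + V) = -4 + (2 + V)*(5 + o))
y = 24 (y = -2 + (6 + 2*5 + 5*1 + 1*5) = -2 + (6 + 10 + 5 + 5) = -2 + 26 = 24)
A(m) = 2 + 1/(24 + m) (A(m) = 2 + 1/(m + 24) = 2 + 1/(24 + m))
-1337*A(M(3, -4)) = -1337*(49 + 2*(3 + 4*(-4)))/(24 + (3 + 4*(-4))) = -1337*(49 + 2*(3 - 16))/(24 + (3 - 16)) = -1337*(49 + 2*(-13))/(24 - 13) = -1337*(49 - 26)/11 = -1337*23/11 = -30751/11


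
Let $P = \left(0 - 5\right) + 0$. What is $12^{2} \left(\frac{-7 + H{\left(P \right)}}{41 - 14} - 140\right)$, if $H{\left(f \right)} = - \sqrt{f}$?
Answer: $- \frac{60592}{3} - \frac{16 i \sqrt{5}}{3} \approx -20197.0 - 11.926 i$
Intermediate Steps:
$P = -5$ ($P = -5 + 0 = -5$)
$12^{2} \left(\frac{-7 + H{\left(P \right)}}{41 - 14} - 140\right) = 12^{2} \left(\frac{-7 - \sqrt{-5}}{41 - 14} - 140\right) = 144 \left(\frac{-7 - i \sqrt{5}}{27} - 140\right) = 144 \left(\left(-7 - i \sqrt{5}\right) \frac{1}{27} - 140\right) = 144 \left(\left(- \frac{7}{27} - \frac{i \sqrt{5}}{27}\right) - 140\right) = 144 \left(- \frac{3787}{27} - \frac{i \sqrt{5}}{27}\right) = - \frac{60592}{3} - \frac{16 i \sqrt{5}}{3}$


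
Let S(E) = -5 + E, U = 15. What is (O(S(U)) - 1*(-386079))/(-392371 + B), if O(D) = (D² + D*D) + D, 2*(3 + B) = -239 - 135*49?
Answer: -386289/395801 ≈ -0.97597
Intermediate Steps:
B = -3430 (B = -3 + (-239 - 135*49)/2 = -3 + (-239 - 6615)/2 = -3 + (½)*(-6854) = -3 - 3427 = -3430)
O(D) = D + 2*D² (O(D) = (D² + D²) + D = 2*D² + D = D + 2*D²)
(O(S(U)) - 1*(-386079))/(-392371 + B) = ((-5 + 15)*(1 + 2*(-5 + 15)) - 1*(-386079))/(-392371 - 3430) = (10*(1 + 2*10) + 386079)/(-395801) = (10*(1 + 20) + 386079)*(-1/395801) = (10*21 + 386079)*(-1/395801) = (210 + 386079)*(-1/395801) = 386289*(-1/395801) = -386289/395801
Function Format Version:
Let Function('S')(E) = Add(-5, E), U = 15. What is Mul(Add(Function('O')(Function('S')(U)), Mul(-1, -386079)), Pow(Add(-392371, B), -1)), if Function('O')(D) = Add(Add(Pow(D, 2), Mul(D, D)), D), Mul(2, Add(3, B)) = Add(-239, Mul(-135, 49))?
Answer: Rational(-386289, 395801) ≈ -0.97597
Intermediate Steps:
B = -3430 (B = Add(-3, Mul(Rational(1, 2), Add(-239, Mul(-135, 49)))) = Add(-3, Mul(Rational(1, 2), Add(-239, -6615))) = Add(-3, Mul(Rational(1, 2), -6854)) = Add(-3, -3427) = -3430)
Function('O')(D) = Add(D, Mul(2, Pow(D, 2))) (Function('O')(D) = Add(Add(Pow(D, 2), Pow(D, 2)), D) = Add(Mul(2, Pow(D, 2)), D) = Add(D, Mul(2, Pow(D, 2))))
Mul(Add(Function('O')(Function('S')(U)), Mul(-1, -386079)), Pow(Add(-392371, B), -1)) = Mul(Add(Mul(Add(-5, 15), Add(1, Mul(2, Add(-5, 15)))), Mul(-1, -386079)), Pow(Add(-392371, -3430), -1)) = Mul(Add(Mul(10, Add(1, Mul(2, 10))), 386079), Pow(-395801, -1)) = Mul(Add(Mul(10, Add(1, 20)), 386079), Rational(-1, 395801)) = Mul(Add(Mul(10, 21), 386079), Rational(-1, 395801)) = Mul(Add(210, 386079), Rational(-1, 395801)) = Mul(386289, Rational(-1, 395801)) = Rational(-386289, 395801)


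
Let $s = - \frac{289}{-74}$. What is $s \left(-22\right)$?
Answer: $- \frac{3179}{37} \approx -85.919$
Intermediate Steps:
$s = \frac{289}{74}$ ($s = \left(-289\right) \left(- \frac{1}{74}\right) = \frac{289}{74} \approx 3.9054$)
$s \left(-22\right) = \frac{289}{74} \left(-22\right) = - \frac{3179}{37}$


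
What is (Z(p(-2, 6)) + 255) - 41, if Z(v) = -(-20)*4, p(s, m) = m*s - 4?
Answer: 294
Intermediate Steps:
p(s, m) = -4 + m*s
Z(v) = 80 (Z(v) = -5*(-16) = 80)
(Z(p(-2, 6)) + 255) - 41 = (80 + 255) - 41 = 335 - 41 = 294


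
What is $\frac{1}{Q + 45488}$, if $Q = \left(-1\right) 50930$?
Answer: $- \frac{1}{5442} \approx -0.00018376$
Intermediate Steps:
$Q = -50930$
$\frac{1}{Q + 45488} = \frac{1}{-50930 + 45488} = \frac{1}{-5442} = - \frac{1}{5442}$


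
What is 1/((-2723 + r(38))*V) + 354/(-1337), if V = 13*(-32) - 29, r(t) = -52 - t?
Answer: -443130553/1673636545 ≈ -0.26477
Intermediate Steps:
V = -445 (V = -416 - 29 = -445)
1/((-2723 + r(38))*V) + 354/(-1337) = 1/(-2723 + (-52 - 1*38)*(-445)) + 354/(-1337) = -1/445/(-2723 + (-52 - 38)) + 354*(-1/1337) = -1/445/(-2723 - 90) - 354/1337 = -1/445/(-2813) - 354/1337 = -1/2813*(-1/445) - 354/1337 = 1/1251785 - 354/1337 = -443130553/1673636545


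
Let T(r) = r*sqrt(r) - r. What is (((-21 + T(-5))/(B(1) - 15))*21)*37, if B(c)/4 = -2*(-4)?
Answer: -12432/17 - 3885*I*sqrt(5)/17 ≈ -731.29 - 511.01*I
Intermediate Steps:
T(r) = r**(3/2) - r
B(c) = 32 (B(c) = 4*(-2*(-4)) = 4*8 = 32)
(((-21 + T(-5))/(B(1) - 15))*21)*37 = (((-21 + ((-5)**(3/2) - 1*(-5)))/(32 - 15))*21)*37 = (((-21 + (-5*I*sqrt(5) + 5))/17)*21)*37 = (((-21 + (5 - 5*I*sqrt(5)))*(1/17))*21)*37 = (((-16 - 5*I*sqrt(5))*(1/17))*21)*37 = ((-16/17 - 5*I*sqrt(5)/17)*21)*37 = (-336/17 - 105*I*sqrt(5)/17)*37 = -12432/17 - 3885*I*sqrt(5)/17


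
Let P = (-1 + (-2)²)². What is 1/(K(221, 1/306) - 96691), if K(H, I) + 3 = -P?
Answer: -1/96703 ≈ -1.0341e-5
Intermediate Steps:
P = 9 (P = (-1 + 4)² = 3² = 9)
K(H, I) = -12 (K(H, I) = -3 - 1*9 = -3 - 9 = -12)
1/(K(221, 1/306) - 96691) = 1/(-12 - 96691) = 1/(-96703) = -1/96703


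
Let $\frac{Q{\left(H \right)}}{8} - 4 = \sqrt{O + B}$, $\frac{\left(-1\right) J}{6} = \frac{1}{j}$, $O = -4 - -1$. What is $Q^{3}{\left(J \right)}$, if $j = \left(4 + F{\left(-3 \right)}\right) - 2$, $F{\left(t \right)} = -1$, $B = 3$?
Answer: $32768$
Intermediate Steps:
$j = 1$ ($j = \left(4 - 1\right) - 2 = 3 - 2 = 1$)
$O = -3$ ($O = -4 + 1 = -3$)
$J = -6$ ($J = - \frac{6}{1} = \left(-6\right) 1 = -6$)
$Q{\left(H \right)} = 32$ ($Q{\left(H \right)} = 32 + 8 \sqrt{-3 + 3} = 32 + 8 \sqrt{0} = 32 + 8 \cdot 0 = 32 + 0 = 32$)
$Q^{3}{\left(J \right)} = 32^{3} = 32768$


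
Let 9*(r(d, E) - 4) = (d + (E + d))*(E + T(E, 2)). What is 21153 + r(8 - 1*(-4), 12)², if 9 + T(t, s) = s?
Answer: 21729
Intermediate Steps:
T(t, s) = -9 + s
r(d, E) = 4 + (-7 + E)*(E + 2*d)/9 (r(d, E) = 4 + ((d + (E + d))*(E + (-9 + 2)))/9 = 4 + ((E + 2*d)*(E - 7))/9 = 4 + ((E + 2*d)*(-7 + E))/9 = 4 + ((-7 + E)*(E + 2*d))/9 = 4 + (-7 + E)*(E + 2*d)/9)
21153 + r(8 - 1*(-4), 12)² = 21153 + (4 - 14*(8 - 1*(-4))/9 - 7/9*12 + (⅑)*12² + (2/9)*12*(8 - 1*(-4)))² = 21153 + (4 - 14*(8 + 4)/9 - 28/3 + (⅑)*144 + (2/9)*12*(8 + 4))² = 21153 + (4 - 14/9*12 - 28/3 + 16 + (2/9)*12*12)² = 21153 + (4 - 56/3 - 28/3 + 16 + 32)² = 21153 + 24² = 21153 + 576 = 21729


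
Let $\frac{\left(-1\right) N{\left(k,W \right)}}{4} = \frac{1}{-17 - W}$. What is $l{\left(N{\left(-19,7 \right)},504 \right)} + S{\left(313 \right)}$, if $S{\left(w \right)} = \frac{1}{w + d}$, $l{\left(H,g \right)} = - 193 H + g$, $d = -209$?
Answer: $\frac{147215}{312} \approx 471.84$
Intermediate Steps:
$N{\left(k,W \right)} = - \frac{4}{-17 - W}$
$l{\left(H,g \right)} = g - 193 H$
$S{\left(w \right)} = \frac{1}{-209 + w}$ ($S{\left(w \right)} = \frac{1}{w - 209} = \frac{1}{-209 + w}$)
$l{\left(N{\left(-19,7 \right)},504 \right)} + S{\left(313 \right)} = \left(504 - 193 \frac{4}{17 + 7}\right) + \frac{1}{-209 + 313} = \left(504 - 193 \cdot \frac{4}{24}\right) + \frac{1}{104} = \left(504 - 193 \cdot 4 \cdot \frac{1}{24}\right) + \frac{1}{104} = \left(504 - \frac{193}{6}\right) + \frac{1}{104} = \frac{2831}{6} + \frac{1}{104} = \frac{147215}{312}$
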